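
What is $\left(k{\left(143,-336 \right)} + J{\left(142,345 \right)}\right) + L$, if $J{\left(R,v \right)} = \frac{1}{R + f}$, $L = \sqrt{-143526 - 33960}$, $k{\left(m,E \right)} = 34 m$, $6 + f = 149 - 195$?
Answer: $\frac{437581}{90} + i \sqrt{177486} \approx 4862.0 + 421.29 i$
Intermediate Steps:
$f = -52$ ($f = -6 + \left(149 - 195\right) = -6 - 46 = -52$)
$L = i \sqrt{177486}$ ($L = \sqrt{-177486} = i \sqrt{177486} \approx 421.29 i$)
$J{\left(R,v \right)} = \frac{1}{-52 + R}$ ($J{\left(R,v \right)} = \frac{1}{R - 52} = \frac{1}{-52 + R}$)
$\left(k{\left(143,-336 \right)} + J{\left(142,345 \right)}\right) + L = \left(34 \cdot 143 + \frac{1}{-52 + 142}\right) + i \sqrt{177486} = \left(4862 + \frac{1}{90}\right) + i \sqrt{177486} = \frac{437581}{90} + i \sqrt{177486}$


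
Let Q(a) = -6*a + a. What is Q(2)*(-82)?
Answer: 820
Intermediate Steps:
Q(a) = -5*a
Q(2)*(-82) = -5*2*(-82) = -10*(-82) = 820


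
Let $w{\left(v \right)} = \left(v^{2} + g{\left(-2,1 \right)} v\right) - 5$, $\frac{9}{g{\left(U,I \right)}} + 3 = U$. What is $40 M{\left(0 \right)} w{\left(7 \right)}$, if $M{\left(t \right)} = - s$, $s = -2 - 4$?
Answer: $7536$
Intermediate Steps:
$g{\left(U,I \right)} = \frac{9}{-3 + U}$
$s = -6$
$w{\left(v \right)} = -5 + v^{2} - \frac{9 v}{5}$ ($w{\left(v \right)} = \left(v^{2} + \frac{9}{-3 - 2} v\right) - 5 = \left(v^{2} + \frac{9}{-5} v\right) - 5 = \left(v^{2} + 9 \left(- \frac{1}{5}\right) v\right) - 5 = \left(v^{2} - \frac{9 v}{5}\right) - 5 = -5 + v^{2} - \frac{9 v}{5}$)
$M{\left(t \right)} = 6$ ($M{\left(t \right)} = \left(-1\right) \left(-6\right) = 6$)
$40 M{\left(0 \right)} w{\left(7 \right)} = 40 \cdot 6 \left(-5 + 7^{2} - \frac{63}{5}\right) = 240 \left(-5 + 49 - \frac{63}{5}\right) = 240 \cdot \frac{157}{5} = 7536$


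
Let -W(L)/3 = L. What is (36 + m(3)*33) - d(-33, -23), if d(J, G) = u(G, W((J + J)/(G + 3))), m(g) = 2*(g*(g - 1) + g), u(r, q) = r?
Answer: 653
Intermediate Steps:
W(L) = -3*L
m(g) = 2*g + 2*g*(-1 + g) (m(g) = 2*(g*(-1 + g) + g) = 2*(g + g*(-1 + g)) = 2*g + 2*g*(-1 + g))
d(J, G) = G
(36 + m(3)*33) - d(-33, -23) = (36 + (2*3**2)*33) - 1*(-23) = (36 + (2*9)*33) + 23 = (36 + 18*33) + 23 = (36 + 594) + 23 = 630 + 23 = 653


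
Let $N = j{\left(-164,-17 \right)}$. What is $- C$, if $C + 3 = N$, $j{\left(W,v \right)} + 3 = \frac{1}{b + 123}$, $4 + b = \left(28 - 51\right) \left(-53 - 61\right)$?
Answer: $\frac{16445}{2741} \approx 5.9996$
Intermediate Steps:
$b = 2618$ ($b = -4 + \left(28 - 51\right) \left(-53 - 61\right) = -4 - -2622 = -4 + 2622 = 2618$)
$j{\left(W,v \right)} = - \frac{8222}{2741}$ ($j{\left(W,v \right)} = -3 + \frac{1}{2618 + 123} = -3 + \frac{1}{2741} = - \frac{8222}{2741}$)
$N = - \frac{8222}{2741} \approx -2.9996$
$C = - \frac{16445}{2741}$ ($C = -3 - \frac{8222}{2741} = - \frac{16445}{2741} \approx -5.9996$)
$- C = \left(-1\right) \left(- \frac{16445}{2741}\right) = \frac{16445}{2741}$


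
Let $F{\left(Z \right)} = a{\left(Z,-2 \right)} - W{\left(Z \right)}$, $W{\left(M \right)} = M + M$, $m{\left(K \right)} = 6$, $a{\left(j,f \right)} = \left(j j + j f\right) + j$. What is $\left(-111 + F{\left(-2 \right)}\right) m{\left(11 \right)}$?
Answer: $-606$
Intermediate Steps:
$a{\left(j,f \right)} = j + j^{2} + f j$ ($a{\left(j,f \right)} = \left(j^{2} + f j\right) + j = j + j^{2} + f j$)
$W{\left(M \right)} = 2 M$
$F{\left(Z \right)} = - 2 Z + Z \left(-1 + Z\right)$ ($F{\left(Z \right)} = Z \left(1 - 2 + Z\right) - 2 Z = Z \left(-1 + Z\right) - 2 Z = - 2 Z + Z \left(-1 + Z\right)$)
$\left(-111 + F{\left(-2 \right)}\right) m{\left(11 \right)} = \left(-111 - 2 \left(-3 - 2\right)\right) 6 = \left(-111 - -10\right) 6 = \left(-111 + 10\right) 6 = \left(-101\right) 6 = -606$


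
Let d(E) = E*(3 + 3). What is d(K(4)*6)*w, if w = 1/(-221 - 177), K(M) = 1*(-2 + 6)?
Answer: -72/199 ≈ -0.36181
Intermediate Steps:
K(M) = 4 (K(M) = 1*4 = 4)
w = -1/398 (w = 1/(-398) = -1/398 ≈ -0.0025126)
d(E) = 6*E (d(E) = E*6 = 6*E)
d(K(4)*6)*w = (6*(4*6))*(-1/398) = (6*24)*(-1/398) = 144*(-1/398) = -72/199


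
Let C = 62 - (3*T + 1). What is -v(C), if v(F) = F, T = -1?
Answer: -64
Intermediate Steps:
C = 64 (C = 62 - (3*(-1) + 1) = 62 - (-3 + 1) = 62 - 1*(-2) = 62 + 2 = 64)
-v(C) = -1*64 = -64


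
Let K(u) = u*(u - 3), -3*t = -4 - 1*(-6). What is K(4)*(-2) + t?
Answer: -26/3 ≈ -8.6667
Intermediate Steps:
t = -2/3 (t = -(-4 - 1*(-6))/3 = -(-4 + 6)/3 = -1/3*2 = -2/3 ≈ -0.66667)
K(u) = u*(-3 + u)
K(4)*(-2) + t = (4*(-3 + 4))*(-2) - 2/3 = (4*1)*(-2) - 2/3 = 4*(-2) - 2/3 = -8 - 2/3 = -26/3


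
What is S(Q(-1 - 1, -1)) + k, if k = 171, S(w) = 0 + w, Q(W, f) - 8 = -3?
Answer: 176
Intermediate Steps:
Q(W, f) = 5 (Q(W, f) = 8 - 3 = 5)
S(w) = w
S(Q(-1 - 1, -1)) + k = 5 + 171 = 176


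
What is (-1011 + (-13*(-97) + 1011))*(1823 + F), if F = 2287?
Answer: 5182710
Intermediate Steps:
(-1011 + (-13*(-97) + 1011))*(1823 + F) = (-1011 + (-13*(-97) + 1011))*(1823 + 2287) = (-1011 + (1261 + 1011))*4110 = (-1011 + 2272)*4110 = 1261*4110 = 5182710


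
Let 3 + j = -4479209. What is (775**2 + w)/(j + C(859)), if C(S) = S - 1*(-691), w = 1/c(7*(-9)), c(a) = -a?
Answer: -18919688/141046353 ≈ -0.13414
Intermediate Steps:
j = -4479212 (j = -3 - 4479209 = -4479212)
w = 1/63 (w = 1/(-7*(-9)) = 1/(-1*(-63)) = 1/63 ≈ 0.015873)
C(S) = 691 + S (C(S) = S + 691 = 691 + S)
(775**2 + w)/(j + C(859)) = (775**2 + 1/63)/(-4479212 + (691 + 859)) = (600625 + 1/63)/(-4479212 + 1550) = (37839376/63)/(-4477662) = (37839376/63)*(-1/4477662) = -18919688/141046353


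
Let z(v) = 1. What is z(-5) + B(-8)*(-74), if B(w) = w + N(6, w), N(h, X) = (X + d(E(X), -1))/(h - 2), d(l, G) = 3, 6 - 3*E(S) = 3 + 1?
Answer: 1371/2 ≈ 685.50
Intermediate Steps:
E(S) = 2/3 (E(S) = 2 - (3 + 1)/3 = 2 - 1/3*4 = 2 - 4/3 = 2/3)
N(h, X) = (3 + X)/(-2 + h) (N(h, X) = (X + 3)/(h - 2) = (3 + X)/(-2 + h))
B(w) = 3/4 + 5*w/4 (B(w) = w + (3 + w)/(-2 + 6) = w + (3 + w)/4 = w + (3/4 + w/4) = 3/4 + 5*w/4)
z(-5) + B(-8)*(-74) = 1 + (3/4 + (5/4)*(-8))*(-74) = 1 + (3/4 - 10)*(-74) = 1 - 37/4*(-74) = 1 + 1369/2 = 1371/2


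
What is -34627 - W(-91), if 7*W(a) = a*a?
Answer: -35810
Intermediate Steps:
W(a) = a**2/7 (W(a) = (a*a)/7 = a**2/7)
-34627 - W(-91) = -34627 - (-91)**2/7 = -34627 - 8281/7 = -34627 - 1*1183 = -34627 - 1183 = -35810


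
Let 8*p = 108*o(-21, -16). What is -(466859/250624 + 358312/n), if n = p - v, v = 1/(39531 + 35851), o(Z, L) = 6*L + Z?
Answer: 305174374305113/1356398391040 ≈ 224.99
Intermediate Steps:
o(Z, L) = Z + 6*L
p = -3159/2 (p = (108*(-21 + 6*(-16)))/8 = (108*(-21 - 96))/8 = (108*(-117))/8 = (1/8)*(-12636) = -3159/2 ≈ -1579.5)
v = 1/75382 ≈ 1.3266e-5
n = -59532935/37691 (n = -3159/2 - 1*1/75382 = -3159/2 - 1/75382 = -59532935/37691 ≈ -1579.5)
-(466859/250624 + 358312/n) = -(466859/250624 + 358312/(-59532935/37691)) = -(466859*(1/250624) + 358312*(-37691/59532935)) = -(466859/250624 - 13505137592/59532935) = -1*(-305174374305113/1356398391040) = 305174374305113/1356398391040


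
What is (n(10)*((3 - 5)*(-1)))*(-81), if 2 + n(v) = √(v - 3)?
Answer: 324 - 162*√7 ≈ -104.61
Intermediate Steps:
n(v) = -2 + √(-3 + v) (n(v) = -2 + √(v - 3) = -2 + √(-3 + v))
(n(10)*((3 - 5)*(-1)))*(-81) = ((-2 + √(-3 + 10))*((3 - 5)*(-1)))*(-81) = ((-2 + √7)*(-2*(-1)))*(-81) = ((-2 + √7)*2)*(-81) = (-4 + 2*√7)*(-81) = 324 - 162*√7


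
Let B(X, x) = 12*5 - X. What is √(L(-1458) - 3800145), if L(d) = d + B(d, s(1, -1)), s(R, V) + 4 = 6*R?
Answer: I*√3800085 ≈ 1949.4*I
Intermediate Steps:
s(R, V) = -4 + 6*R
B(X, x) = 60 - X
L(d) = 60 (L(d) = d + (60 - d) = 60)
√(L(-1458) - 3800145) = √(60 - 3800145) = √(-3800085) = I*√3800085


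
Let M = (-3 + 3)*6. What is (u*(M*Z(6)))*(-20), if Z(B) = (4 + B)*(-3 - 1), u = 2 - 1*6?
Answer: 0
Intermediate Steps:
M = 0 (M = 0*6 = 0)
u = -4 (u = 2 - 6 = -4)
Z(B) = -16 - 4*B (Z(B) = (4 + B)*(-4) = -16 - 4*B)
(u*(M*Z(6)))*(-20) = -0*(-16 - 4*6)*(-20) = -0*(-16 - 24)*(-20) = -0*(-40)*(-20) = -4*0*(-20) = 0*(-20) = 0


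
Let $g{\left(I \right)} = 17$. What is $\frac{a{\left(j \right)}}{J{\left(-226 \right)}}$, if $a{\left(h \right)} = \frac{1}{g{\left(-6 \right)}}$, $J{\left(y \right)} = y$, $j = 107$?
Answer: $- \frac{1}{3842} \approx -0.00026028$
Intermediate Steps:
$a{\left(h \right)} = \frac{1}{17}$
$\frac{a{\left(j \right)}}{J{\left(-226 \right)}} = \frac{1}{17 \left(-226\right)} = \frac{1}{17} \left(- \frac{1}{226}\right) = - \frac{1}{3842}$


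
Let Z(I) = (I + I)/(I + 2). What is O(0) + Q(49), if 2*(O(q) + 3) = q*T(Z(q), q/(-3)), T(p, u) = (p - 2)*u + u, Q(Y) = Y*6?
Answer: 291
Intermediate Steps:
Q(Y) = 6*Y
Z(I) = 2*I/(2 + I) (Z(I) = (2*I)/(2 + I) = 2*I/(2 + I))
T(p, u) = u + u*(-2 + p) (T(p, u) = (-2 + p)*u + u = u*(-2 + p) + u = u + u*(-2 + p))
O(q) = -3 - q²*(-1 + 2*q/(2 + q))/6 (O(q) = -3 + (q*((q/(-3))*(-1 + 2*q/(2 + q))))/2 = -3 + (q*((q*(-⅓))*(-1 + 2*q/(2 + q))))/2 = -3 + (q*((-q/3)*(-1 + 2*q/(2 + q))))/2 = -3 + (q*(-q*(-1 + 2*q/(2 + q))/3))/2 = -3 + (-q²*(-1 + 2*q/(2 + q))/3)/2 = -3 - q²*(-1 + 2*q/(2 + q))/6)
O(0) + Q(49) = (-36 - 18*0 + 0²*(2 - 1*0))/(6*(2 + 0)) + 6*49 = (⅙)*(-36 + 0 + 0*(2 + 0))/2 + 294 = (⅙)*(½)*(-36 + 0 + 0*2) + 294 = (⅙)*(½)*(-36 + 0 + 0) + 294 = (⅙)*(½)*(-36) + 294 = -3 + 294 = 291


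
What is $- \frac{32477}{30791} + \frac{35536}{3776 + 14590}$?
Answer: $\frac{248858197}{282753753} \approx 0.88012$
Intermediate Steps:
$- \frac{32477}{30791} + \frac{35536}{3776 + 14590} = \left(-32477\right) \frac{1}{30791} + \frac{35536}{18366} = - \frac{32477}{30791} + 35536 \cdot \frac{1}{18366} = - \frac{32477}{30791} + \frac{17768}{9183} = \frac{248858197}{282753753}$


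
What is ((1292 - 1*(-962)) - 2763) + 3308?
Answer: 2799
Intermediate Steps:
((1292 - 1*(-962)) - 2763) + 3308 = ((1292 + 962) - 2763) + 3308 = (2254 - 2763) + 3308 = -509 + 3308 = 2799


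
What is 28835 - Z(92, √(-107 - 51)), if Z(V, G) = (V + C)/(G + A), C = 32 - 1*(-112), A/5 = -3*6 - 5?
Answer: 385925945/13383 + 236*I*√158/13383 ≈ 28837.0 + 0.22166*I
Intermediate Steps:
A = -115 (A = 5*(-3*6 - 5) = 5*(-18 - 5) = 5*(-23) = -115)
C = 144 (C = 32 + 112 = 144)
Z(V, G) = (144 + V)/(-115 + G) (Z(V, G) = (V + 144)/(G - 115) = (144 + V)/(-115 + G))
28835 - Z(92, √(-107 - 51)) = 28835 - (144 + 92)/(-115 + √(-107 - 51)) = 28835 - 236/(-115 + √(-158)) = 28835 - 236/(-115 + I*√158)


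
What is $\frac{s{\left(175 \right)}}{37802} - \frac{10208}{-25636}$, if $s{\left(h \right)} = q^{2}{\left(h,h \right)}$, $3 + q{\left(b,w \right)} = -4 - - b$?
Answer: $\frac{4782040}{4177121} \approx 1.1448$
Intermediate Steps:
$q{\left(b,w \right)} = -7 + b$ ($q{\left(b,w \right)} = -3 - \left(4 - b\right) = -3 + \left(-4 + b\right) = -7 + b$)
$s{\left(h \right)} = \left(-7 + h\right)^{2}$
$\frac{s{\left(175 \right)}}{37802} - \frac{10208}{-25636} = \frac{\left(-7 + 175\right)^{2}}{37802} - \frac{10208}{-25636} = 168^{2} \cdot \frac{1}{37802} - - \frac{88}{221} = 28224 \cdot \frac{1}{37802} + \frac{88}{221} = \frac{14112}{18901} + \frac{88}{221} = \frac{4782040}{4177121}$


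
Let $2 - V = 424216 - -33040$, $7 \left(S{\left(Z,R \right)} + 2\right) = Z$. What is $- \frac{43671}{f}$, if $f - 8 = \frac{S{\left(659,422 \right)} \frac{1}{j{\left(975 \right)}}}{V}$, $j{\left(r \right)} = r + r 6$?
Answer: $- \frac{63600435097290}{11650831877} \approx -5458.9$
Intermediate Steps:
$S{\left(Z,R \right)} = -2 + \frac{Z}{7}$
$j{\left(r \right)} = 7 r$ ($j{\left(r \right)} = r + 6 r = 7 r$)
$V = -457254$ ($V = 2 - \left(424216 - -33040\right) = 2 - \left(424216 + 33040\right) = 2 - 457256 = -457254$)
$f = \frac{11650831877}{1456353990}$ ($f = 8 + \frac{\left(-2 + \frac{1}{7} \cdot 659\right) \frac{1}{7 \cdot 975}}{-457254} = 8 + \frac{-2 + \frac{659}{7}}{6825} \left(- \frac{1}{457254}\right) = 8 + \frac{645}{7} \cdot \frac{1}{6825} \left(- \frac{1}{457254}\right) = 8 + \frac{43}{3185} \left(- \frac{1}{457254}\right) = 8 - \frac{43}{1456353990} = \frac{11650831877}{1456353990} \approx 8.0$)
$- \frac{43671}{f} = - \frac{43671}{\frac{11650831877}{1456353990}} = \left(-43671\right) \frac{1456353990}{11650831877} = - \frac{63600435097290}{11650831877}$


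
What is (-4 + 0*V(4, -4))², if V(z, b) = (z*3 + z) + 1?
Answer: 16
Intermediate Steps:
V(z, b) = 1 + 4*z (V(z, b) = (3*z + z) + 1 = 4*z + 1 = 1 + 4*z)
(-4 + 0*V(4, -4))² = (-4 + 0*(1 + 4*4))² = (-4 + 0*(1 + 16))² = (-4 + 0*17)² = (-4 + 0)² = (-4)² = 16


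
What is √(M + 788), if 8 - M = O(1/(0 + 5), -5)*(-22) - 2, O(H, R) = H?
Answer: 2*√5015/5 ≈ 28.327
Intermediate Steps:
M = 72/5 (M = 8 - (-22/(0 + 5) - 2) = 8 - (-22/5 - 2) = 8 - 1*(-32/5) = 8 + 32/5 = 72/5 ≈ 14.400)
√(M + 788) = √(72/5 + 788) = √(4012/5) = 2*√5015/5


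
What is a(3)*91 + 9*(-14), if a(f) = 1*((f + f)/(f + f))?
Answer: -35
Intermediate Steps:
a(f) = 1 (a(f) = 1*((2*f)/((2*f))) = 1*((2*f)*(1/(2*f))) = 1*1 = 1)
a(3)*91 + 9*(-14) = 1*91 + 9*(-14) = 91 - 126 = -35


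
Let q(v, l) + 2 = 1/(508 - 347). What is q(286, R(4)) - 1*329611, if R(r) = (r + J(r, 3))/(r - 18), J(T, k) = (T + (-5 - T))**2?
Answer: -53067692/161 ≈ -3.2961e+5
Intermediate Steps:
J(T, k) = 25 (J(T, k) = (-5)**2 = 25)
R(r) = (25 + r)/(-18 + r) (R(r) = (r + 25)/(r - 18) = (25 + r)/(-18 + r))
q(v, l) = -321/161 (q(v, l) = -2 + 1/(508 - 347) = -2 + 1/161 = -321/161)
q(286, R(4)) - 1*329611 = -321/161 - 1*329611 = -321/161 - 329611 = -53067692/161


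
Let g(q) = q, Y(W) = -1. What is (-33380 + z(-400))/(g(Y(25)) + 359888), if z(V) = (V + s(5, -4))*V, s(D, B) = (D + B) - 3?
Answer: 127420/359887 ≈ 0.35406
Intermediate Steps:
s(D, B) = -3 + B + D (s(D, B) = (B + D) - 3 = -3 + B + D)
z(V) = V*(-2 + V) (z(V) = (V + (-3 - 4 + 5))*V = (V - 2)*V = (-2 + V)*V = V*(-2 + V))
(-33380 + z(-400))/(g(Y(25)) + 359888) = (-33380 - 400*(-2 - 400))/(-1 + 359888) = (-33380 - 400*(-402))/359887 = (-33380 + 160800)*(1/359887) = 127420*(1/359887) = 127420/359887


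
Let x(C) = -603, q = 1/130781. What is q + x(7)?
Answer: -78860942/130781 ≈ -603.00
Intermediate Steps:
q = 1/130781 ≈ 7.6464e-6
q + x(7) = 1/130781 - 603 = -78860942/130781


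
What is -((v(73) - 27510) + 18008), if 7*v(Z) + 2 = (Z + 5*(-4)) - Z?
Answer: 66536/7 ≈ 9505.1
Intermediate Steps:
v(Z) = -22/7 (v(Z) = -2/7 + ((Z + 5*(-4)) - Z)/7 = -2/7 + ((Z - 20) - Z)/7 = -2/7 + ((-20 + Z) - Z)/7 = -2/7 + (1/7)*(-20) = -2/7 - 20/7 = -22/7)
-((v(73) - 27510) + 18008) = -((-22/7 - 27510) + 18008) = -(-192592/7 + 18008) = -1*(-66536/7) = 66536/7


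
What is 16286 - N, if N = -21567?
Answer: 37853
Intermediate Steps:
16286 - N = 16286 - 1*(-21567) = 16286 + 21567 = 37853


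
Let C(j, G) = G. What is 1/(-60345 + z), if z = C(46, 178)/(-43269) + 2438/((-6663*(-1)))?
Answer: -32033483/1933048942323 ≈ -1.6571e-5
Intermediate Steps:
z = 11589312/32033483 (z = 178/(-43269) + 2438/((-6663*(-1))) = 178*(-1/43269) + 2438/6663 = -178/43269 + 2438*(1/6663) = -178/43269 + 2438/6663 = 11589312/32033483 ≈ 0.36179)
1/(-60345 + z) = 1/(-60345 + 11589312/32033483) = 1/(-1933048942323/32033483) = -32033483/1933048942323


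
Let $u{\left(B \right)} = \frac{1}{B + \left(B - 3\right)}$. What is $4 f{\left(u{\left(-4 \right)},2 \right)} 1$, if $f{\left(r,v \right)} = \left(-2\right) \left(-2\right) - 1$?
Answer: $12$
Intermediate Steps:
$u{\left(B \right)} = \frac{1}{-3 + 2 B}$ ($u{\left(B \right)} = \frac{1}{B + \left(-3 + B\right)} = \frac{1}{-3 + 2 B}$)
$f{\left(r,v \right)} = 3$ ($f{\left(r,v \right)} = 4 - 1 = 3$)
$4 f{\left(u{\left(-4 \right)},2 \right)} 1 = 4 \cdot 3 \cdot 1 = 12 \cdot 1 = 12$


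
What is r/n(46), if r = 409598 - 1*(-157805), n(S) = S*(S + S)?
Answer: 567403/4232 ≈ 134.07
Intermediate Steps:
n(S) = 2*S**2 (n(S) = S*(2*S) = 2*S**2)
r = 567403 (r = 409598 + 157805 = 567403)
r/n(46) = 567403/((2*46**2)) = 567403/((2*2116)) = 567403/4232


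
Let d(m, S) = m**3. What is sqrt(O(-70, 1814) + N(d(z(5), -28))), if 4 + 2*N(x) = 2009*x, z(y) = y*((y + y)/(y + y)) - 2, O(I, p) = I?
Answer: 3*sqrt(12022)/2 ≈ 164.47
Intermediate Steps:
z(y) = -2 + y (z(y) = y*((2*y)/((2*y))) - 2 = y*((2*y)*(1/(2*y))) - 2 = y*1 - 2 = y - 2 = -2 + y)
N(x) = -2 + 2009*x/2 (N(x) = -2 + (2009*x)/2 = -2 + 2009*x/2)
sqrt(O(-70, 1814) + N(d(z(5), -28))) = sqrt(-70 + (-2 + 2009*(-2 + 5)**3/2)) = sqrt(-70 + (-2 + (2009/2)*3**3)) = sqrt(-70 + (-2 + (2009/2)*27)) = sqrt(-70 + (-2 + 54243/2)) = sqrt(-70 + 54239/2) = sqrt(54099/2) = 3*sqrt(12022)/2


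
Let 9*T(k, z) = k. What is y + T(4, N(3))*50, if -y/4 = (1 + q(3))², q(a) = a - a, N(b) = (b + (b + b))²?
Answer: 164/9 ≈ 18.222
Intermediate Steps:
N(b) = 9*b² (N(b) = (b + 2*b)² = (3*b)² = 9*b²)
q(a) = 0
T(k, z) = k/9
y = -4 (y = -4*(1 + 0)² = -4*1² = -4*1 = -4)
y + T(4, N(3))*50 = -4 + ((⅑)*4)*50 = -4 + (4/9)*50 = -4 + 200/9 = 164/9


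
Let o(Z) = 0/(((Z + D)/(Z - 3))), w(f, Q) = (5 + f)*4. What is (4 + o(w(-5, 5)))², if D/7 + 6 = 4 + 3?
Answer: 16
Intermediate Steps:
w(f, Q) = 20 + 4*f
D = 7 (D = -42 + 7*(4 + 3) = -42 + 7*7 = -42 + 49 = 7)
o(Z) = 0 (o(Z) = 0/(((Z + 7)/(Z - 3))) = 0/(((7 + Z)/(-3 + Z))) = 0*((-3 + Z)/(7 + Z)) = 0)
(4 + o(w(-5, 5)))² = (4 + 0)² = 4² = 16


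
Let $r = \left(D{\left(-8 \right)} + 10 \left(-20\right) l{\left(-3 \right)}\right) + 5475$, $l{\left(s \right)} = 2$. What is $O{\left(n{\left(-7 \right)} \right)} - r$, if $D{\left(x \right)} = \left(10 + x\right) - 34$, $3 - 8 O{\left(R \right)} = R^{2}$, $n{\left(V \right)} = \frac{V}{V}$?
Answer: $- \frac{20171}{4} \approx -5042.8$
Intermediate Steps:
$n{\left(V \right)} = 1$
$O{\left(R \right)} = \frac{3}{8} - \frac{R^{2}}{8}$
$D{\left(x \right)} = -24 + x$
$r = 5043$ ($r = \left(\left(-24 - 8\right) + 10 \left(-20\right) 2\right) + 5475 = \left(-32 - 400\right) + 5475 = -432 + 5475 = 5043$)
$O{\left(n{\left(-7 \right)} \right)} - r = \left(\frac{3}{8} - \frac{1^{2}}{8}\right) - 5043 = \left(\frac{3}{8} - \frac{1}{8}\right) - 5043 = \frac{1}{4} - 5043 = - \frac{20171}{4}$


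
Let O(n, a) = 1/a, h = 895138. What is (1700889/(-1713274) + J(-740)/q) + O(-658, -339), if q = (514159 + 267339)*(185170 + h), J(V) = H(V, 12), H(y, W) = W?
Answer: -30515442415108510628/30646579036897092639 ≈ -0.99572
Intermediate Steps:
J(V) = 12
q = 844258541384 (q = (514159 + 267339)*(185170 + 895138) = 781498*1080308 = 844258541384)
(1700889/(-1713274) + J(-740)/q) + O(-658, -339) = (1700889/(-1713274) + 12/844258541384) + 1/(-339) = (1700889*(-1/1713274) + 12*(1/844258541384)) - 1/339 = (-1700889/1713274 + 3/211064635346) - 1/339 = -89749379135970693/90402888014445701 - 1/339 = -30515442415108510628/30646579036897092639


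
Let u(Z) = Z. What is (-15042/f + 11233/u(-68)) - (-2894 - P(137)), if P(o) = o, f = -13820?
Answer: 673548839/234940 ≈ 2866.9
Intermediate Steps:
(-15042/f + 11233/u(-68)) - (-2894 - P(137)) = (-15042/(-13820) + 11233/(-68)) - (-2894 - 1*137) = (-15042*(-1/13820) + 11233*(-1/68)) - (-2894 - 137) = (7521/6910 - 11233/68) - 1*(-3031) = -38554301/234940 + 3031 = 673548839/234940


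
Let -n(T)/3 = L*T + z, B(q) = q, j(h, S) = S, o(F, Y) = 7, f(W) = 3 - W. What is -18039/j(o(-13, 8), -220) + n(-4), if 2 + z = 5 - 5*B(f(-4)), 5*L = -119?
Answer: -23673/220 ≈ -107.60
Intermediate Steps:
L = -119/5 (L = (⅕)*(-119) = -119/5 ≈ -23.800)
z = -32 (z = -2 + (5 - 5*(3 - 1*(-4))) = -2 + (5 - 5*(3 + 4)) = -2 + (5 - 5*7) = -2 + (5 - 35) = -2 - 30 = -32)
n(T) = 96 + 357*T/5 (n(T) = -3*(-119*T/5 - 32) = -3*(-32 - 119*T/5) = 96 + 357*T/5)
-18039/j(o(-13, 8), -220) + n(-4) = -18039/(-220) + (96 + (357/5)*(-4)) = -18039*(-1/220) + (96 - 1428/5) = 18039/220 - 948/5 = -23673/220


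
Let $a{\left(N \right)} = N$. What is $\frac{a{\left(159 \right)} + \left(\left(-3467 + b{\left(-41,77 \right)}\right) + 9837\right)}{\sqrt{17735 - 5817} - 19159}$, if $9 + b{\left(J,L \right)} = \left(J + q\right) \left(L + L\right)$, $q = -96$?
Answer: $\frac{279299902}{367055363} + \frac{14578 \sqrt{11918}}{367055363} \approx 0.76526$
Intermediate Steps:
$b{\left(J,L \right)} = -9 + 2 L \left(-96 + J\right)$ ($b{\left(J,L \right)} = -9 + \left(J - 96\right) \left(L + L\right) = -9 + \left(-96 + J\right) 2 L = -9 + 2 L \left(-96 + J\right)$)
$\frac{a{\left(159 \right)} + \left(\left(-3467 + b{\left(-41,77 \right)}\right) + 9837\right)}{\sqrt{17735 - 5817} - 19159} = \frac{159 + \left(\left(-3467 - \left(14793 + 6314\right)\right) + 9837\right)}{\sqrt{17735 - 5817} - 19159} = \frac{159 + \left(\left(-3467 - 21107\right) + 9837\right)}{\sqrt{11918} - 19159} = \frac{159 + \left(\left(-3467 - 21107\right) + 9837\right)}{-19159 + \sqrt{11918}} = \frac{159 + \left(-24574 + 9837\right)}{-19159 + \sqrt{11918}} = \frac{159 - 14737}{-19159 + \sqrt{11918}} = - \frac{14578}{-19159 + \sqrt{11918}}$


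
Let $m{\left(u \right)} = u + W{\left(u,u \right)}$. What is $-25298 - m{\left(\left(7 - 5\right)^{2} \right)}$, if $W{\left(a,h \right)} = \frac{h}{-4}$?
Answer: $-25301$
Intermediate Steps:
$W{\left(a,h \right)} = - \frac{h}{4}$ ($W{\left(a,h \right)} = h \left(- \frac{1}{4}\right) = - \frac{h}{4}$)
$m{\left(u \right)} = \frac{3 u}{4}$ ($m{\left(u \right)} = u - \frac{u}{4} = \frac{3 u}{4}$)
$-25298 - m{\left(\left(7 - 5\right)^{2} \right)} = -25298 - \frac{3 \left(7 - 5\right)^{2}}{4} = -25298 - \frac{3 \cdot 2^{2}}{4} = -25298 - \frac{3}{4} \cdot 4 = -25298 - 3 = -25301$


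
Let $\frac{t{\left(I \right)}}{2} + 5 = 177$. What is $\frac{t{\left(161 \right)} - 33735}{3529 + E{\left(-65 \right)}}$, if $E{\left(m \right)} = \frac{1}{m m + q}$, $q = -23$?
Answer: $- \frac{140308982}{14828859} \approx -9.4619$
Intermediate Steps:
$t{\left(I \right)} = 344$ ($t{\left(I \right)} = -10 + 2 \cdot 177 = -10 + 354 = 344$)
$E{\left(m \right)} = \frac{1}{-23 + m^{2}}$ ($E{\left(m \right)} = \frac{1}{m m - 23} = \frac{1}{m^{2} - 23} = \frac{1}{-23 + m^{2}}$)
$\frac{t{\left(161 \right)} - 33735}{3529 + E{\left(-65 \right)}} = \frac{344 - 33735}{3529 + \frac{1}{-23 + \left(-65\right)^{2}}} = - \frac{33391}{3529 + \frac{1}{-23 + 4225}} = - \frac{33391}{3529 + \frac{1}{4202}} = - \frac{33391}{\frac{14828859}{4202}} = \left(-33391\right) \frac{4202}{14828859} = - \frac{140308982}{14828859}$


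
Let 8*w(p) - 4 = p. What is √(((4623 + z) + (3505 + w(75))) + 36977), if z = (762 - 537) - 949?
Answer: √710254/4 ≈ 210.69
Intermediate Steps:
w(p) = ½ + p/8
z = -724 (z = 225 - 949 = -724)
√(((4623 + z) + (3505 + w(75))) + 36977) = √(((4623 - 724) + (3505 + (½ + (⅛)*75))) + 36977) = √((3899 + (3505 + (½ + 75/8))) + 36977) = √((3899 + (3505 + 79/8)) + 36977) = √((3899 + 28119/8) + 36977) = √(59311/8 + 36977) = √(355127/8) = √710254/4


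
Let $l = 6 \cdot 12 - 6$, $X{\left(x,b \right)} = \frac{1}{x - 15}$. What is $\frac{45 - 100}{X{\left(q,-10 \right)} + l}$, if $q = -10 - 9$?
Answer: $- \frac{1870}{2243} \approx -0.8337$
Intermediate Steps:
$q = -19$ ($q = -10 - 9 = -19$)
$X{\left(x,b \right)} = \frac{1}{-15 + x}$
$l = 66$ ($l = 72 - 6 = 66$)
$\frac{45 - 100}{X{\left(q,-10 \right)} + l} = \frac{45 - 100}{\frac{1}{-15 - 19} + 66} = - \frac{55}{\frac{1}{-34} + 66} = - \frac{55}{- \frac{1}{34} + 66} = - \frac{55}{\frac{2243}{34}} = \left(-55\right) \frac{34}{2243} = - \frac{1870}{2243}$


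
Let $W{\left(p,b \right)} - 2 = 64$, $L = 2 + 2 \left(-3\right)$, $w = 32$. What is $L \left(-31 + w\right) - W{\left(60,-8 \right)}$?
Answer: $-70$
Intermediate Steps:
$L = -4$ ($L = 2 - 6 = -4$)
$W{\left(p,b \right)} = 66$ ($W{\left(p,b \right)} = 2 + 64 = 66$)
$L \left(-31 + w\right) - W{\left(60,-8 \right)} = - 4 \left(-31 + 32\right) - 66 = \left(-4\right) 1 - 66 = -4 - 66 = -70$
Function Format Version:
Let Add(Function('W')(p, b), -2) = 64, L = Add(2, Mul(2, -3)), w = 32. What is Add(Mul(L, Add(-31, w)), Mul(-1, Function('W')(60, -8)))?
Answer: -70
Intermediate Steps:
L = -4 (L = Add(2, -6) = -4)
Function('W')(p, b) = 66 (Function('W')(p, b) = Add(2, 64) = 66)
Add(Mul(L, Add(-31, w)), Mul(-1, Function('W')(60, -8))) = Add(Mul(-4, Add(-31, 32)), Mul(-1, 66)) = Add(Mul(-4, 1), -66) = Add(-4, -66) = -70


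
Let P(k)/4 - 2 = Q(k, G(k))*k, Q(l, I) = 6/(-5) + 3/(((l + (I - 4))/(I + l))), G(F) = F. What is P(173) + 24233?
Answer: 7270601/285 ≈ 25511.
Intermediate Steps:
Q(l, I) = -6/5 + 3*(I + l)/(-4 + I + l) (Q(l, I) = 6*(-1/5) + 3/(((l + (-4 + I))/(I + l))) = -6/5 + 3/(((-4 + I + l)/(I + l))) = -6/5 + 3*((I + l)/(-4 + I + l)) = -6/5 + 3*(I + l)/(-4 + I + l))
P(k) = 8 + 12*k*(8 + 6*k)/(5*(-4 + 2*k)) (P(k) = 8 + 4*((3*(8 + 3*k + 3*k)/(5*(-4 + k + k)))*k) = 8 + 4*((3*(8 + 6*k)/(5*(-4 + 2*k)))*k) = 8 + 4*(3*k*(8 + 6*k)/(5*(-4 + 2*k))) = 8 + 12*k*(8 + 6*k)/(5*(-4 + 2*k)))
P(173) + 24233 = 4*(-20 + 9*173**2 + 22*173)/(5*(-2 + 173)) + 24233 = (4/5)*(-20 + 9*29929 + 3806)/171 + 24233 = (4/5)*(1/171)*(-20 + 269361 + 3806) + 24233 = (4/5)*(1/171)*273147 + 24233 = 364196/285 + 24233 = 7270601/285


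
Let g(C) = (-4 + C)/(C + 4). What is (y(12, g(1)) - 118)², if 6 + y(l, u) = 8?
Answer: 13456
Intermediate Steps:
g(C) = (-4 + C)/(4 + C)
y(l, u) = 2 (y(l, u) = -6 + 8 = 2)
(y(12, g(1)) - 118)² = (2 - 118)² = (-116)² = 13456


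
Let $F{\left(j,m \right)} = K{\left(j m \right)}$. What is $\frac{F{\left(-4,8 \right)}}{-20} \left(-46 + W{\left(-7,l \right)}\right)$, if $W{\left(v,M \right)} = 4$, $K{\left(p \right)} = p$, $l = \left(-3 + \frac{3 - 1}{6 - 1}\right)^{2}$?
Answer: $- \frac{336}{5} \approx -67.2$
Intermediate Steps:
$l = \frac{169}{25}$ ($l = \left(-3 + \frac{2}{5}\right)^{2} = \left(- \frac{13}{5}\right)^{2} = \frac{169}{25} \approx 6.76$)
$F{\left(j,m \right)} = j m$
$\frac{F{\left(-4,8 \right)}}{-20} \left(-46 + W{\left(-7,l \right)}\right) = \frac{\left(-4\right) 8}{-20} \left(-46 + 4\right) = \left(-32\right) \left(- \frac{1}{20}\right) \left(-42\right) = \frac{8}{5} \left(-42\right) = - \frac{336}{5}$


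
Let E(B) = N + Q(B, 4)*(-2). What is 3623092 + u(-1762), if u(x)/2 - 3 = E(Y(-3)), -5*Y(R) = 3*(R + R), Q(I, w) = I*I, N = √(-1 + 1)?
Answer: 90576154/25 ≈ 3.6230e+6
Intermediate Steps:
N = 0 (N = √0 = 0)
Q(I, w) = I²
Y(R) = -6*R/5 (Y(R) = -3*(R + R)/5 = -3*2*R/5 = -6*R/5)
E(B) = -2*B² (E(B) = 0 + B²*(-2) = 0 - 2*B² = -2*B²)
u(x) = -1146/25 (u(x) = 6 + 2*(-2*(-6/5*(-3))²) = 6 + 2*(-2*(18/5)²) = 6 + 2*(-2*324/25) = 6 + 2*(-648/25) = 6 - 1296/25 = -1146/25)
3623092 + u(-1762) = 3623092 - 1146/25 = 90576154/25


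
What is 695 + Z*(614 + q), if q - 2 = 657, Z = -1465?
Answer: -1864250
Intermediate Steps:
q = 659 (q = 2 + 657 = 659)
695 + Z*(614 + q) = 695 - 1465*(614 + 659) = 695 - 1465*1273 = 695 - 1864945 = -1864250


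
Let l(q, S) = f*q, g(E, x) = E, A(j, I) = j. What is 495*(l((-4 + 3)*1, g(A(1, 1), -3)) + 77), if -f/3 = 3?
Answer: 42570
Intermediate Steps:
f = -9 (f = -3*3 = -9)
l(q, S) = -9*q
495*(l((-4 + 3)*1, g(A(1, 1), -3)) + 77) = 495*(-9*(-4 + 3) + 77) = 495*(-(-9) + 77) = 495*(-9*(-1) + 77) = 495*(9 + 77) = 495*86 = 42570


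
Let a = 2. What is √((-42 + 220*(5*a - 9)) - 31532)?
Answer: I*√31354 ≈ 177.07*I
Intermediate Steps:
√((-42 + 220*(5*a - 9)) - 31532) = √((-42 + 220*(5*2 - 9)) - 31532) = √((-42 + 220*(10 - 9)) - 31532) = √((-42 + 220*1) - 31532) = √((-42 + 220) - 31532) = √(178 - 31532) = √(-31354) = I*√31354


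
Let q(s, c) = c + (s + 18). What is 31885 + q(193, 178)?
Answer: 32274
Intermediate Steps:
q(s, c) = 18 + c + s (q(s, c) = c + (18 + s) = 18 + c + s)
31885 + q(193, 178) = 31885 + (18 + 178 + 193) = 31885 + 389 = 32274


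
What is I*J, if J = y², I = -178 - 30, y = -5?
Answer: -5200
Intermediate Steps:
I = -208
J = 25 (J = (-5)² = 25)
I*J = -208*25 = -5200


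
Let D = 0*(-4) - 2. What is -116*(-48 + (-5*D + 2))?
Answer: 4176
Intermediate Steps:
D = -2 (D = 0 - 2 = -2)
-116*(-48 + (-5*D + 2)) = -116*(-48 + (-5*(-2) + 2)) = -116*(-48 + (10 + 2)) = -116*(-48 + 12) = -116*(-36) = 4176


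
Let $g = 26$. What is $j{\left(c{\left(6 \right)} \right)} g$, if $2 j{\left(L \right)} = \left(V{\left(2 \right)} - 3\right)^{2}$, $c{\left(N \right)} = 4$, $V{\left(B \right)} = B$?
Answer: $13$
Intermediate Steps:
$j{\left(L \right)} = \frac{1}{2}$ ($j{\left(L \right)} = \frac{\left(2 - 3\right)^{2}}{2} = \frac{\left(-1\right)^{2}}{2} = \frac{1}{2} \cdot 1 = \frac{1}{2}$)
$j{\left(c{\left(6 \right)} \right)} g = \frac{1}{2} \cdot 26 = 13$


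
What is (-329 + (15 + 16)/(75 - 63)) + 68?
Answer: -3101/12 ≈ -258.42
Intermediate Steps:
(-329 + (15 + 16)/(75 - 63)) + 68 = (-329 + 31/12) + 68 = -3917/12 + 68 = -3101/12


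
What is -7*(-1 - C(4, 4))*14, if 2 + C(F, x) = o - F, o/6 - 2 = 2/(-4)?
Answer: 392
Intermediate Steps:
o = 9 (o = 12 + 6*(2/(-4)) = 12 + 6*(2*(-1/4)) = 12 + 6*(-1/2) = 12 - 3 = 9)
C(F, x) = 7 - F (C(F, x) = -2 + (9 - F) = 7 - F)
-7*(-1 - C(4, 4))*14 = -7*(-1 - (7 - 1*4))*14 = -7*(-1 - (7 - 4))*14 = -7*(-1 - 1*3)*14 = -7*(-1 - 3)*14 = -7*(-4)*14 = 28*14 = 392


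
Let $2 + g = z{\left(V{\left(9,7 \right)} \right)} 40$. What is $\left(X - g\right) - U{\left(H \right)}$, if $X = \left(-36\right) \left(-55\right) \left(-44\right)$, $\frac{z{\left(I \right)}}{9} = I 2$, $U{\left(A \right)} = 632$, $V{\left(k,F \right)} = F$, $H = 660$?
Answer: $-92790$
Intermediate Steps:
$z{\left(I \right)} = 18 I$ ($z{\left(I \right)} = 9 I 2 = 9 \cdot 2 I = 18 I$)
$X = -87120$ ($X = 1980 \left(-44\right) = -87120$)
$g = 5038$ ($g = -2 + 18 \cdot 7 \cdot 40 = -2 + 126 \cdot 40 = -2 + 5040 = 5038$)
$\left(X - g\right) - U{\left(H \right)} = \left(-87120 - 5038\right) - 632 = -92158 - 632 = -92790$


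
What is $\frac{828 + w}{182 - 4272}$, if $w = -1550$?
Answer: $\frac{361}{2045} \approx 0.17653$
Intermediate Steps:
$\frac{828 + w}{182 - 4272} = \frac{828 - 1550}{182 - 4272} = - \frac{722}{-4090} = \left(-722\right) \left(- \frac{1}{4090}\right) = \frac{361}{2045}$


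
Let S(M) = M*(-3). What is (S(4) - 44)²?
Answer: 3136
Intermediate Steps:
S(M) = -3*M
(S(4) - 44)² = (-3*4 - 44)² = (-12 - 44)² = (-56)² = 3136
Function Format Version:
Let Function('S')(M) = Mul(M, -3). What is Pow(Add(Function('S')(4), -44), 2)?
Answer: 3136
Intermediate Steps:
Function('S')(M) = Mul(-3, M)
Pow(Add(Function('S')(4), -44), 2) = Pow(Add(Mul(-3, 4), -44), 2) = Pow(Add(-12, -44), 2) = Pow(-56, 2) = 3136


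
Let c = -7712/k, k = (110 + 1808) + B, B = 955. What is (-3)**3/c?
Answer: 77571/7712 ≈ 10.058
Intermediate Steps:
k = 2873 (k = (110 + 1808) + 955 = 1918 + 955 = 2873)
c = -7712/2873 ≈ -2.6843
(-3)**3/c = (-3)**3/(-7712/2873) = -27*(-2873/7712) = 77571/7712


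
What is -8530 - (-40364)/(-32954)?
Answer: -140568992/16477 ≈ -8531.2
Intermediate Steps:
-8530 - (-40364)/(-32954) = -8530 - (-40364)*(-1)/32954 = -8530 - 1*20182/16477 = -8530 - 20182/16477 = -140568992/16477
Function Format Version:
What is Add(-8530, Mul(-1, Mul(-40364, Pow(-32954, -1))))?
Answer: Rational(-140568992, 16477) ≈ -8531.2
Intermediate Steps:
Add(-8530, Mul(-1, Mul(-40364, Pow(-32954, -1)))) = Add(-8530, Mul(-1, Mul(-40364, Rational(-1, 32954)))) = Add(-8530, Mul(-1, Rational(20182, 16477))) = Add(-8530, Rational(-20182, 16477)) = Rational(-140568992, 16477)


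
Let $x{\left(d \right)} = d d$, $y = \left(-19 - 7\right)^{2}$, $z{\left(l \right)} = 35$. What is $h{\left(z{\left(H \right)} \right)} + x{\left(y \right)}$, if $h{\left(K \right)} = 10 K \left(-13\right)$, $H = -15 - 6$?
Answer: $452426$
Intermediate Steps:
$H = -21$
$h{\left(K \right)} = - 130 K$
$y = 676$ ($y = \left(-26\right)^{2} = 676$)
$x{\left(d \right)} = d^{2}$
$h{\left(z{\left(H \right)} \right)} + x{\left(y \right)} = \left(-130\right) 35 + 676^{2} = -4550 + 456976 = 452426$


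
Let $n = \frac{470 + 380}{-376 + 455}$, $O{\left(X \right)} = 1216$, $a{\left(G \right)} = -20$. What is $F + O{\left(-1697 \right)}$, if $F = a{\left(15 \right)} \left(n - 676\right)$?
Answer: $\frac{1147144}{79} \approx 14521.0$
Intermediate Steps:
$n = \frac{850}{79} \approx 10.759$
$F = \frac{1051080}{79}$ ($F = - 20 \left(\frac{850}{79} - 676\right) = \left(-20\right) \left(- \frac{52554}{79}\right) = \frac{1051080}{79} \approx 13305.0$)
$F + O{\left(-1697 \right)} = \frac{1051080}{79} + 1216 = \frac{1147144}{79}$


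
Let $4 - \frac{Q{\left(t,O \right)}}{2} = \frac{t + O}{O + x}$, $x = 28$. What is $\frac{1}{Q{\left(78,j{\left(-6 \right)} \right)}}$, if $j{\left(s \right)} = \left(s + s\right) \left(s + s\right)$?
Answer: $\frac{43}{233} \approx 0.18455$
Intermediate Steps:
$j{\left(s \right)} = 4 s^{2}$ ($j{\left(s \right)} = 2 s 2 s = 4 s^{2}$)
$Q{\left(t,O \right)} = 8 - \frac{2 \left(O + t\right)}{28 + O}$ ($Q{\left(t,O \right)} = 8 - 2 \frac{t + O}{O + 28} = 8 - 2 \frac{O + t}{28 + O} = 8 - \frac{2 \left(O + t\right)}{28 + O}$)
$\frac{1}{Q{\left(78,j{\left(-6 \right)} \right)}} = \frac{1}{2 \frac{1}{28 + 4 \left(-6\right)^{2}} \left(112 - 78 + 3 \cdot 4 \left(-6\right)^{2}\right)} = \frac{1}{2 \frac{1}{28 + 4 \cdot 36} \left(112 - 78 + 3 \cdot 4 \cdot 36\right)} = \frac{1}{2 \frac{1}{28 + 144} \left(112 - 78 + 3 \cdot 144\right)} = \frac{1}{2 \cdot \frac{1}{172} \left(112 - 78 + 432\right)} = \frac{1}{2 \cdot \frac{1}{172} \cdot 466} = \frac{1}{\frac{233}{43}} = \frac{43}{233}$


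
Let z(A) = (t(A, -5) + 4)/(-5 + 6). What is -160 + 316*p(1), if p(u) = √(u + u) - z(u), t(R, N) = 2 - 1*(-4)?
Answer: -3320 + 316*√2 ≈ -2873.1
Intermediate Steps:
t(R, N) = 6 (t(R, N) = 2 + 4 = 6)
z(A) = 10 (z(A) = (6 + 4)/(-5 + 6) = 10/1 = 10*1 = 10)
p(u) = -10 + √2*√u (p(u) = √(u + u) - 1*10 = √(2*u) - 10 = √2*√u - 10 = -10 + √2*√u)
-160 + 316*p(1) = -160 + 316*(-10 + √2*√1) = -160 + 316*(-10 + √2*1) = -160 + 316*(-10 + √2) = -160 + (-3160 + 316*√2) = -3320 + 316*√2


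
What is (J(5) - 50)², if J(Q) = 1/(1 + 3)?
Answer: 39601/16 ≈ 2475.1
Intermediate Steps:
J(Q) = ¼ (J(Q) = 1/4 = ¼)
(J(5) - 50)² = (¼ - 50)² = (-199/4)² = 39601/16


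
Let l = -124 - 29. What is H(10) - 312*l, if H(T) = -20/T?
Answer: 47734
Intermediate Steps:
l = -153
H(10) - 312*l = -20/10 - 312*(-153) = -20*⅒ + 47736 = -2 + 47736 = 47734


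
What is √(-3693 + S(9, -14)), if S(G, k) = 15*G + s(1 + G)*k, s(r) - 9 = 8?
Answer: 2*I*√949 ≈ 61.612*I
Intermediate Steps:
s(r) = 17 (s(r) = 9 + 8 = 17)
S(G, k) = 15*G + 17*k
√(-3693 + S(9, -14)) = √(-3693 + (15*9 + 17*(-14))) = √(-3693 + (135 - 238)) = √(-3693 - 103) = √(-3796) = 2*I*√949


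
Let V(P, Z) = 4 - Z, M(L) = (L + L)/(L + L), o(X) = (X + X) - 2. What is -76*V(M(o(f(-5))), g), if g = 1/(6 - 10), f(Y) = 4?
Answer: -323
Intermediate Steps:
o(X) = -2 + 2*X (o(X) = 2*X - 2 = -2 + 2*X)
M(L) = 1 (M(L) = (2*L)/((2*L)) = (2*L)*(1/(2*L)) = 1)
g = -¼ (g = 1/(-4) = -¼ ≈ -0.25000)
-76*V(M(o(f(-5))), g) = -76*(4 - 1*(-¼)) = -76*(4 + ¼) = -76*17/4 = -323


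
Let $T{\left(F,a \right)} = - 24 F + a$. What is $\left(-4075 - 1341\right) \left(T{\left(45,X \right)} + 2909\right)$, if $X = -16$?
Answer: $-9819208$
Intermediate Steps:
$T{\left(F,a \right)} = a - 24 F$
$\left(-4075 - 1341\right) \left(T{\left(45,X \right)} + 2909\right) = \left(-4075 - 1341\right) \left(\left(-16 - 1080\right) + 2909\right) = - 5416 \left(\left(-16 - 1080\right) + 2909\right) = - 5416 \left(-1096 + 2909\right) = \left(-5416\right) 1813 = -9819208$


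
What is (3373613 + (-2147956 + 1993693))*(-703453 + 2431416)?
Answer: 5562917684050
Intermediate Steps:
(3373613 + (-2147956 + 1993693))*(-703453 + 2431416) = (3373613 - 154263)*1727963 = 3219350*1727963 = 5562917684050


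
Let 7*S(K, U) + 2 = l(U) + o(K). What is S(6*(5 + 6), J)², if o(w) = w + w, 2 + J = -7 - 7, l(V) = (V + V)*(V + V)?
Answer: 1331716/49 ≈ 27178.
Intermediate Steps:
l(V) = 4*V² (l(V) = (2*V)*(2*V) = 4*V²)
J = -16 (J = -2 + (-7 - 7) = -2 - 14 = -16)
o(w) = 2*w
S(K, U) = -2/7 + 2*K/7 + 4*U²/7 (S(K, U) = -2/7 + (4*U² + 2*K)/7 = -2/7 + (2*K + 4*U²)/7 = -2/7 + (2*K/7 + 4*U²/7) = -2/7 + 2*K/7 + 4*U²/7)
S(6*(5 + 6), J)² = (-2/7 + 2*(6*(5 + 6))/7 + (4/7)*(-16)²)² = (-2/7 + 2*(6*11)/7 + (4/7)*256)² = (-2/7 + (2/7)*66 + 1024/7)² = (-2/7 + 132/7 + 1024/7)² = (1154/7)² = 1331716/49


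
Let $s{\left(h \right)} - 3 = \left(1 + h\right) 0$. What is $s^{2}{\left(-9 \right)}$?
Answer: $9$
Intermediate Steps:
$s{\left(h \right)} = 3$ ($s{\left(h \right)} = 3 + \left(1 + h\right) 0 = 3 + 0 = 3$)
$s^{2}{\left(-9 \right)} = 3^{2} = 9$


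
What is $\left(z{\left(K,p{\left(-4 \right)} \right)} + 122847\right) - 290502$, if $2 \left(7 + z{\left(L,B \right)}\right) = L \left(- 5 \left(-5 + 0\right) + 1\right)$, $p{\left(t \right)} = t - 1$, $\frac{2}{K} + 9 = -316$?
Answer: $- \frac{4191552}{25} \approx -1.6766 \cdot 10^{5}$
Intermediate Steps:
$K = - \frac{2}{325}$ ($K = \frac{2}{-9 - 316} = \frac{2}{-325} = 2 \left(- \frac{1}{325}\right) = - \frac{2}{325} \approx -0.0061538$)
$p{\left(t \right)} = -1 + t$ ($p{\left(t \right)} = t - 1 = -1 + t$)
$z{\left(L,B \right)} = -7 + 13 L$ ($z{\left(L,B \right)} = -7 + \frac{L \left(- 5 \left(-5 + 0\right) + 1\right)}{2} = -7 + \frac{L \left(\left(-5\right) \left(-5\right) + 1\right)}{2} = -7 + \frac{L \left(25 + 1\right)}{2} = -7 + \frac{L 26}{2} = -7 + \frac{26 L}{2} = -7 + 13 L$)
$\left(z{\left(K,p{\left(-4 \right)} \right)} + 122847\right) - 290502 = \left(\left(-7 + 13 \left(- \frac{2}{325}\right)\right) + 122847\right) - 290502 = \left(\left(-7 - \frac{2}{25}\right) + 122847\right) - 290502 = \left(- \frac{177}{25} + 122847\right) - 290502 = \frac{3070998}{25} - 290502 = - \frac{4191552}{25}$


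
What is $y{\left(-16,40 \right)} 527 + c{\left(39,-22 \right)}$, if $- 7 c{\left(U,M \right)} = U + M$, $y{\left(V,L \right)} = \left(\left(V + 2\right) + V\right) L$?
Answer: $- \frac{4426817}{7} \approx -6.324 \cdot 10^{5}$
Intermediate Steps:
$y{\left(V,L \right)} = L \left(2 + 2 V\right)$ ($y{\left(V,L \right)} = \left(\left(2 + V\right) + V\right) L = \left(2 + 2 V\right) L = L \left(2 + 2 V\right)$)
$c{\left(U,M \right)} = - \frac{M}{7} - \frac{U}{7}$ ($c{\left(U,M \right)} = - \frac{U + M}{7} = - \frac{M + U}{7} = - \frac{M}{7} - \frac{U}{7}$)
$y{\left(-16,40 \right)} 527 + c{\left(39,-22 \right)} = 2 \cdot 40 \left(1 - 16\right) 527 - \frac{17}{7} = 2 \cdot 40 \left(-15\right) 527 + \left(\frac{22}{7} - \frac{39}{7}\right) = \left(-1200\right) 527 - \frac{17}{7} = -632400 - \frac{17}{7} = - \frac{4426817}{7}$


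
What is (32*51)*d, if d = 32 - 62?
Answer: -48960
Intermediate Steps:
d = -30
(32*51)*d = (32*51)*(-30) = 1632*(-30) = -48960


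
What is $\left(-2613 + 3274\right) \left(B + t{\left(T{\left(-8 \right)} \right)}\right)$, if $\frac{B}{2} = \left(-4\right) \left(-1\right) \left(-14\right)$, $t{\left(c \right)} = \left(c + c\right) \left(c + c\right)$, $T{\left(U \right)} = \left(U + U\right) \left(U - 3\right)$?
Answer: $81826512$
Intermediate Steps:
$T{\left(U \right)} = 2 U \left(-3 + U\right)$
$t{\left(c \right)} = 4 c^{2}$ ($t{\left(c \right)} = 2 c 2 c = 4 c^{2}$)
$B = -112$ ($B = 2 \left(-4\right) \left(-1\right) \left(-14\right) = 2 \cdot 4 \left(-14\right) = 2 \left(-56\right) = -112$)
$\left(-2613 + 3274\right) \left(B + t{\left(T{\left(-8 \right)} \right)}\right) = \left(-2613 + 3274\right) \left(-112 + 4 \left(2 \left(-8\right) \left(-3 - 8\right)\right)^{2}\right) = 661 \left(-112 + 4 \left(2 \left(-8\right) \left(-11\right)\right)^{2}\right) = 661 \left(-112 + 4 \cdot 176^{2}\right) = 661 \left(-112 + 4 \cdot 30976\right) = 661 \left(-112 + 123904\right) = 661 \cdot 123792 = 81826512$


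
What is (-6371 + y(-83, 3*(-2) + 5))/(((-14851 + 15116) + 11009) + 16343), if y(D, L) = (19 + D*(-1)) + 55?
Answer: -6214/27617 ≈ -0.22501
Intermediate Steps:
y(D, L) = 74 - D (y(D, L) = (19 - D) + 55 = 74 - D)
(-6371 + y(-83, 3*(-2) + 5))/(((-14851 + 15116) + 11009) + 16343) = (-6371 + (74 - 1*(-83)))/(((-14851 + 15116) + 11009) + 16343) = (-6371 + (74 + 83))/((265 + 11009) + 16343) = (-6371 + 157)/(11274 + 16343) = -6214/27617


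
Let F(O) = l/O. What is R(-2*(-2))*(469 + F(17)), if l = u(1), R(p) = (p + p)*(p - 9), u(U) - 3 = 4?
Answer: -319200/17 ≈ -18776.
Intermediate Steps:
u(U) = 7 (u(U) = 3 + 4 = 7)
R(p) = 2*p*(-9 + p) (R(p) = (2*p)*(-9 + p) = 2*p*(-9 + p))
l = 7
F(O) = 7/O
R(-2*(-2))*(469 + F(17)) = (2*(-2*(-2))*(-9 - 2*(-2)))*(469 + 7/17) = (2*4*(-9 + 4))*(469 + 7*(1/17)) = (2*4*(-5))*(469 + 7/17) = -40*7980/17 = -319200/17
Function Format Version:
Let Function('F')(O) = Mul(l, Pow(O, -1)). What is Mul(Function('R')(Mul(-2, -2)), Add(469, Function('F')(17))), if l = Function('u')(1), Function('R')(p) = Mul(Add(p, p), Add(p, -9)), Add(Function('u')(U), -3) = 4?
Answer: Rational(-319200, 17) ≈ -18776.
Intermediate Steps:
Function('u')(U) = 7 (Function('u')(U) = Add(3, 4) = 7)
Function('R')(p) = Mul(2, p, Add(-9, p)) (Function('R')(p) = Mul(Mul(2, p), Add(-9, p)) = Mul(2, p, Add(-9, p)))
l = 7
Function('F')(O) = Mul(7, Pow(O, -1))
Mul(Function('R')(Mul(-2, -2)), Add(469, Function('F')(17))) = Mul(Mul(2, Mul(-2, -2), Add(-9, Mul(-2, -2))), Add(469, Mul(7, Pow(17, -1)))) = Mul(Mul(2, 4, Add(-9, 4)), Add(469, Mul(7, Rational(1, 17)))) = Mul(Mul(2, 4, -5), Add(469, Rational(7, 17))) = Mul(-40, Rational(7980, 17)) = Rational(-319200, 17)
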